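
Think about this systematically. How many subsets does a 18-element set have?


The power set of a set with n elements has 2^n elements.
|P(S)| = 2^18 = 262144

262144


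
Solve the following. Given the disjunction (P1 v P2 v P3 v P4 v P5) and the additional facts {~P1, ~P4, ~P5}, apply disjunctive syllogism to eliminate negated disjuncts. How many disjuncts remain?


Original disjuncts (5): P1, P2, P3, P4, P5
Negated (eliminate): ~P1, ~P4, ~P5
Remaining disjuncts: P2, P3
Count = 5 - 3 = 2

2


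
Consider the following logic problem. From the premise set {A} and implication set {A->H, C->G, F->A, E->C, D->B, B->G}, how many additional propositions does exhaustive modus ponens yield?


Initial facts: {A}
Apply modus ponens to closure:
  A and A->H  =>  H
Final known: {A, H}
New propositions: {H}
Count = 1

1


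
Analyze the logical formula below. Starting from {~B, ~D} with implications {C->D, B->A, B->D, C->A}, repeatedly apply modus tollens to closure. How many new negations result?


Initial negated facts: {~B, ~D}
Apply modus tollens to closure:
  ~D and C->D  =>  ~C
Final negated: {~B, ~C, ~D}
New negations: {~C}
Count = 1

1


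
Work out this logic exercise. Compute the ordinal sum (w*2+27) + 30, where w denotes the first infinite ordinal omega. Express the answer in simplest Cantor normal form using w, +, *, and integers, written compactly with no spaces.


Compute (w*2+27) + 30.
Ordinal + is associative but NOT commutative; for finite n>0, n + w = w but w + n stays w+n.
By associativity: (w*2+27) + 30 = w*2 + (27+30) = w*2+57.
Result = w*2+57

w*2+57


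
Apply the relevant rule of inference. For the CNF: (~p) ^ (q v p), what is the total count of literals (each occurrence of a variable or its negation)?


Counting literals in each clause:
Clause 1: 1 literal(s)
Clause 2: 2 literal(s)
Total = 3

3


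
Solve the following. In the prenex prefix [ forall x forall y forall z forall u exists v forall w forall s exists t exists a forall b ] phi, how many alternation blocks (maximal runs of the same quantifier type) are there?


Quantifier-type sequence: A A A A E A A E E A  (A=forall, E=exists)
Group into maximal same-type runs:
  Ax4 | Ex1 | Ax2 | Ex2 | Ax1
Number of blocks = 5

5


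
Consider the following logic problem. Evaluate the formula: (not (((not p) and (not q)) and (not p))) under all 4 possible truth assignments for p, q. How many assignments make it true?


Check all 4 assignments:
p=0, q=0: 0
p=0, q=1: 1
p=1, q=0: 1
p=1, q=1: 1
Count of True = 3

3


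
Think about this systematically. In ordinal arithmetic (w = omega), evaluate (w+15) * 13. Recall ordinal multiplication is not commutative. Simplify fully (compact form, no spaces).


Compute (w+15) * 13.
Ordinal * is associative and left-distributive over +, but NOT commutative; for finite n>1, n*w = w but w*n stays w*n.
(w+15) * 13 = (w+15) repeated 13 times. Each intermediate +15 is absorbed by the following w; only the last survives: w*13+15.
Result = w*13+15

w*13+15


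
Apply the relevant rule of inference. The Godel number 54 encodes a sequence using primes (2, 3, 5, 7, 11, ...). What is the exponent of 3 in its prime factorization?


Factorize 54 by dividing by 3 repeatedly.
Division steps: 3 divides 54 exactly 3 time(s).
Exponent of 3 = 3

3


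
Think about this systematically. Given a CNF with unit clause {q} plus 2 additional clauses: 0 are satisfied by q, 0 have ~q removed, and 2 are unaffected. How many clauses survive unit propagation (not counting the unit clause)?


Satisfied (removed): 0
Shortened (remain): 0
Unchanged (remain): 2
Remaining = 0 + 2 = 2

2


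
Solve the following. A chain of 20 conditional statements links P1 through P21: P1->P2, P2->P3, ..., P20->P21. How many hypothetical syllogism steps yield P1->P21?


With 20 implications in a chain connecting 21 propositions:
P1->P2, P2->P3, ..., P20->P21
Steps needed = (number of implications) - 1 = 20 - 1 = 19

19


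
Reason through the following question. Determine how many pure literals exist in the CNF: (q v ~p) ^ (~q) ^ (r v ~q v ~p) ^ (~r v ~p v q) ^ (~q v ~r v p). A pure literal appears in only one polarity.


Check each variable for pure literal status:
p: mixed (not pure)
q: mixed (not pure)
r: mixed (not pure)
Pure literal count = 0

0


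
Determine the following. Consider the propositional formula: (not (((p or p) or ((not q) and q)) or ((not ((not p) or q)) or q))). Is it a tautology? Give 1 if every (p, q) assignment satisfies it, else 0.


Check all 4 assignments:
p=0, q=0: 1
p=0, q=1: 0
p=1, q=0: 0
p=1, q=1: 0
Satisfying count = 1/4.
Tautology iff count = 4: no.

0


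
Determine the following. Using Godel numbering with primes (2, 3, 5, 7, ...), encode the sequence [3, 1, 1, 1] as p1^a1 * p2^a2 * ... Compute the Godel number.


Encode each element as an exponent of the corresponding prime:
  2^3 = 8
  3^1 = 3
  5^1 = 5
  7^1 = 7
Product = 8 * 3 * 5 * 7 = 840

840


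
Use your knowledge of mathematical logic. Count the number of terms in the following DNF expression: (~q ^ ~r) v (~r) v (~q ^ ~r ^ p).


A DNF formula is a disjunction of terms (conjunctions).
Terms are separated by v.
Counting the disjuncts: 3 terms.

3


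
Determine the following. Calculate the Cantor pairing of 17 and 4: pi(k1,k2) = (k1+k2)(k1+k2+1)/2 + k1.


k1 + k2 = 21
(k1+k2)(k1+k2+1)/2 = 21 * 22 / 2 = 231
pi = 231 + 17 = 248

248


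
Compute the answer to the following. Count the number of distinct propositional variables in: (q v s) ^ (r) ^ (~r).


Identify each variable that appears in the formula.
Variables found: q, r, s
Count = 3

3


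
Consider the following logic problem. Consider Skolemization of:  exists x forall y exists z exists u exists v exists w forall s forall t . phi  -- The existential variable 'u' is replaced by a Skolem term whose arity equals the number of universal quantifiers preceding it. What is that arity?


Quantifier prefix: exists x forall y exists z exists u exists v exists w forall s forall t
'u' is existentially quantified at position 4.
Universal variables preceding it: y
Skolem function arity = 1

1


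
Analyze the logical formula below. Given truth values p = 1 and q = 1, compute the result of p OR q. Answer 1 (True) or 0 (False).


p = 1, q = 1
Operation: p OR q
Evaluate: 1 OR 1 = 1

1


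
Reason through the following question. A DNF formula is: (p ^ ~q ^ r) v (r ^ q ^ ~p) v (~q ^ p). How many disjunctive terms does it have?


A DNF formula is a disjunction of terms (conjunctions).
Terms are separated by v.
Counting the disjuncts: 3 terms.

3


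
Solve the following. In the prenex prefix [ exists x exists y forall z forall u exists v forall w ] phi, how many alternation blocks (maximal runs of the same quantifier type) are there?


Quantifier-type sequence: E E A A E A  (A=forall, E=exists)
Group into maximal same-type runs:
  Ex2 | Ax2 | Ex1 | Ax1
Number of blocks = 4

4


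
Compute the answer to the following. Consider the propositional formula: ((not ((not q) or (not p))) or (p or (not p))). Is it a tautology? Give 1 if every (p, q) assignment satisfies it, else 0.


Check all 4 assignments:
p=0, q=0: 1
p=0, q=1: 1
p=1, q=0: 1
p=1, q=1: 1
Satisfying count = 4/4.
Tautology iff count = 4: yes.

1


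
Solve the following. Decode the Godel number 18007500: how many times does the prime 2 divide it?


Factorize 18007500 by dividing by 2 repeatedly.
Division steps: 2 divides 18007500 exactly 2 time(s).
Exponent of 2 = 2

2


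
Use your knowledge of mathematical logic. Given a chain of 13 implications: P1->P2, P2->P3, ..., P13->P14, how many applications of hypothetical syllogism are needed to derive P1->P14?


With 13 implications in a chain connecting 14 propositions:
P1->P2, P2->P3, ..., P13->P14
Steps needed = (number of implications) - 1 = 13 - 1 = 12

12


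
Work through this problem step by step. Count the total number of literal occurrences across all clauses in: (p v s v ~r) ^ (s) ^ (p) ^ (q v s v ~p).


Counting literals in each clause:
Clause 1: 3 literal(s)
Clause 2: 1 literal(s)
Clause 3: 1 literal(s)
Clause 4: 3 literal(s)
Total = 8

8


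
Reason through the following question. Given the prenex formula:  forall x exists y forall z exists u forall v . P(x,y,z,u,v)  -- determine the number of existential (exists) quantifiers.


Quantifier prefix: forall x exists y forall z exists u forall v
Mark each quantifier type:
  U E U E U
Universal count = 3, Existential count = 2
Asked for existential (exists) quantifiers: 2

2


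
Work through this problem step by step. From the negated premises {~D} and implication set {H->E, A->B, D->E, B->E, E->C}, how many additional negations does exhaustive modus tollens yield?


Initial negated facts: {~D}
Apply modus tollens to closure:
  (no implication fires)
Final negated: {~D}
New negations: {(none)}
Count = 0

0


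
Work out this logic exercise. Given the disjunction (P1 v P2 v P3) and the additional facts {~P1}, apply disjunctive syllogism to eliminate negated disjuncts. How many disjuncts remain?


Original disjuncts (3): P1, P2, P3
Negated (eliminate): ~P1
Remaining disjuncts: P2, P3
Count = 3 - 1 = 2

2


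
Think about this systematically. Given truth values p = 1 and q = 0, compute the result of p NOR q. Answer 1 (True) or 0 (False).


p = 1, q = 0
Operation: p NOR q
Evaluate: 1 NOR 0 = 0

0


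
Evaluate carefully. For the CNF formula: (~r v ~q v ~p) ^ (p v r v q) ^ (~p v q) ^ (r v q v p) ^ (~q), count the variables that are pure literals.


Check each variable for pure literal status:
p: mixed (not pure)
q: mixed (not pure)
r: mixed (not pure)
Pure literal count = 0

0


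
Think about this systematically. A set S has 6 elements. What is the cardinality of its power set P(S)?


The power set of a set with n elements has 2^n elements.
|P(S)| = 2^6 = 64

64


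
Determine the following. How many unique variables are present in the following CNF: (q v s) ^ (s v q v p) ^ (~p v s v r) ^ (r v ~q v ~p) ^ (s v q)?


Identify each variable that appears in the formula.
Variables found: p, q, r, s
Count = 4

4


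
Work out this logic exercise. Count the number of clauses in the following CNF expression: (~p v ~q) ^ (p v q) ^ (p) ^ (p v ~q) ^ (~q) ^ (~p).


A CNF formula is a conjunction of clauses.
Clauses are separated by ^.
Counting the conjuncts: 6 clauses.

6


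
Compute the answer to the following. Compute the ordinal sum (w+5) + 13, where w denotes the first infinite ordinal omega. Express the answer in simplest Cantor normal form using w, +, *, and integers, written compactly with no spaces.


Compute (w+5) + 13.
Ordinal + is associative but NOT commutative; for finite n>0, n + w = w but w + n stays w+n.
By associativity: (w+5) + 13 = w + (5+13) = w+18.
Result = w+18

w+18


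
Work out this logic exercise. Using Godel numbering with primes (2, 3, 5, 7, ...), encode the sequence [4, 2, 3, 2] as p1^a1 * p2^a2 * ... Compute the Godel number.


Encode each element as an exponent of the corresponding prime:
  2^4 = 16
  3^2 = 9
  5^3 = 125
  7^2 = 49
Product = 16 * 9 * 125 * 49 = 882000

882000


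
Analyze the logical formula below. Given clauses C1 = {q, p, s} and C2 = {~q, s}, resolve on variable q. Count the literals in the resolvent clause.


Remove q from C1 and ~q from C2.
C1 remainder: {p, s}
C2 remainder: {s}
Union (resolvent): {p, s}
Resolvent has 2 literal(s).

2


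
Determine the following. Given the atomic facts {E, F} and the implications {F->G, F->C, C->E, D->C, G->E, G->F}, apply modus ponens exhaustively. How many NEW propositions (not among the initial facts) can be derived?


Initial facts: {E, F}
Apply modus ponens to closure:
  F and F->G  =>  G
  F and F->C  =>  C
Final known: {C, E, F, G}
New propositions: {C, G}
Count = 2

2


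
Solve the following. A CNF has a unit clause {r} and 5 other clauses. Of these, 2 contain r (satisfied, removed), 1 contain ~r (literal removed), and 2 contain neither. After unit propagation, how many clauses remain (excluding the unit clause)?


Satisfied (removed): 2
Shortened (remain): 1
Unchanged (remain): 2
Remaining = 1 + 2 = 3

3


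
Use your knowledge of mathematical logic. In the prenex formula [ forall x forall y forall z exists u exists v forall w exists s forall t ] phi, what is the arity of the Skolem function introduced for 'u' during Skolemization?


Quantifier prefix: forall x forall y forall z exists u exists v forall w exists s forall t
'u' is existentially quantified at position 4.
Universal variables preceding it: x, y, z
Skolem function arity = 3

3


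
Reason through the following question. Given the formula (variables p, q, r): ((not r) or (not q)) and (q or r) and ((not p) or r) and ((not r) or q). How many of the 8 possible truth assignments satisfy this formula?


Evaluate all 8 assignments for p, q, r:
p=0, q=0, r=0: 0
p=0, q=0, r=1: 0
p=0, q=1, r=0: 1
p=0, q=1, r=1: 0
p=1, q=0, r=0: 0
p=1, q=0, r=1: 0
p=1, q=1, r=0: 0
p=1, q=1, r=1: 0
Satisfying count = 1

1


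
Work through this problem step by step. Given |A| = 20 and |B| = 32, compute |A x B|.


The Cartesian product A x B contains all ordered pairs (a, b).
|A x B| = |A| * |B| = 20 * 32 = 640

640


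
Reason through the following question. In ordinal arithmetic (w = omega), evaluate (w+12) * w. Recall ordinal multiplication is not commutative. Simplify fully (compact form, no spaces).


Compute (w+12) * w.
Ordinal * is associative and left-distributive over +, but NOT commutative; for finite n>1, n*w = w but w*n stays w*n.
(w+12) * w = sup{(w+12)*k : k<w} = sup{w*k+12} = w^2 (the +12 tail is absorbed in the limit).
Result = w^2

w^2


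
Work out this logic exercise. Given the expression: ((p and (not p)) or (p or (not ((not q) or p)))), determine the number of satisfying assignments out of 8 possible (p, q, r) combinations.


Check all 8 assignments:
p=0, q=0, r=0: 0
p=0, q=0, r=1: 0
p=0, q=1, r=0: 1
p=0, q=1, r=1: 1
p=1, q=0, r=0: 1
p=1, q=0, r=1: 1
p=1, q=1, r=0: 1
p=1, q=1, r=1: 1
Count of True = 6

6


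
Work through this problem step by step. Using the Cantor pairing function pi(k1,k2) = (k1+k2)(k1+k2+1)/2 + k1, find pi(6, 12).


k1 + k2 = 18
(k1+k2)(k1+k2+1)/2 = 18 * 19 / 2 = 171
pi = 171 + 6 = 177

177


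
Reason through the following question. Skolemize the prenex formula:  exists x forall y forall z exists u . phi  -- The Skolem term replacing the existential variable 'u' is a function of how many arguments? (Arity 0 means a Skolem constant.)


Quantifier prefix: exists x forall y forall z exists u
'u' is existentially quantified at position 4.
Universal variables preceding it: y, z
Skolem function arity = 2

2


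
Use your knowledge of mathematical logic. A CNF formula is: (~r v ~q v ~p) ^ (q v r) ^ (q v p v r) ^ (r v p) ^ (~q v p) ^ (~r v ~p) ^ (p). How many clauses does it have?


A CNF formula is a conjunction of clauses.
Clauses are separated by ^.
Counting the conjuncts: 7 clauses.

7


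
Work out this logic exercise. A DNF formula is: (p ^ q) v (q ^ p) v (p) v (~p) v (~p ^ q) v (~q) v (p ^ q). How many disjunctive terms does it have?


A DNF formula is a disjunction of terms (conjunctions).
Terms are separated by v.
Counting the disjuncts: 7 terms.

7


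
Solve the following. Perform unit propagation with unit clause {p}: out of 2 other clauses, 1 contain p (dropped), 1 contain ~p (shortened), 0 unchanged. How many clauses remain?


Satisfied (removed): 1
Shortened (remain): 1
Unchanged (remain): 0
Remaining = 1 + 0 = 1

1


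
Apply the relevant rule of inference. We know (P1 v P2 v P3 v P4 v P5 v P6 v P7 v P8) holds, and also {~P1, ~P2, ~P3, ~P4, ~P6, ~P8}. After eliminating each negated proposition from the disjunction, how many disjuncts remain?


Original disjuncts (8): P1, P2, P3, P4, P5, P6, P7, P8
Negated (eliminate): ~P1, ~P2, ~P3, ~P4, ~P6, ~P8
Remaining disjuncts: P5, P7
Count = 8 - 6 = 2

2


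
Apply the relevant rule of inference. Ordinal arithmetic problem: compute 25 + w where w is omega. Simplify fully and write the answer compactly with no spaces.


Compute 25 + w.
Ordinal + is associative but NOT commutative; for finite n>0, n + w = w but w + n stays w+n.
Any finite left addend is absorbed by w on the right: 25 + w = w.
Result = w

w


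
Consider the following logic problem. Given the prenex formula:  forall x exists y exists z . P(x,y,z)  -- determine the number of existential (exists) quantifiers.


Quantifier prefix: forall x exists y exists z
Mark each quantifier type:
  U E E
Universal count = 1, Existential count = 2
Asked for existential (exists) quantifiers: 2

2


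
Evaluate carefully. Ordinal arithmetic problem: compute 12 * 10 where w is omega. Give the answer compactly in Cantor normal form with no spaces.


Compute 12 * 10.
Ordinal * is associative and left-distributive over +, but NOT commutative; for finite n>1, n*w = w but w*n stays w*n.
Both finite; ordinal * agrees with natural *: 12 * 10 = 120.
Result = 120

120


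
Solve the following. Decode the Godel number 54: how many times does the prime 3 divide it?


Factorize 54 by dividing by 3 repeatedly.
Division steps: 3 divides 54 exactly 3 time(s).
Exponent of 3 = 3

3


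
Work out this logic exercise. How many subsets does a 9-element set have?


The power set of a set with n elements has 2^n elements.
|P(S)| = 2^9 = 512

512


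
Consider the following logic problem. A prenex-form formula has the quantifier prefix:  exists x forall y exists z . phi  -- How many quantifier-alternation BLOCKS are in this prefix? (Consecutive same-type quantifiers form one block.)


Quantifier-type sequence: E A E  (A=forall, E=exists)
Group into maximal same-type runs:
  Ex1 | Ax1 | Ex1
Number of blocks = 3

3


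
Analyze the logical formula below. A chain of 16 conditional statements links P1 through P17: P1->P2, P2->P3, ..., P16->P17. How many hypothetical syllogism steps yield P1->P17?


With 16 implications in a chain connecting 17 propositions:
P1->P2, P2->P3, ..., P16->P17
Steps needed = (number of implications) - 1 = 16 - 1 = 15

15


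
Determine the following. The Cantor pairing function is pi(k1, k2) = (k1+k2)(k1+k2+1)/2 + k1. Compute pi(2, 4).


k1 + k2 = 6
(k1+k2)(k1+k2+1)/2 = 6 * 7 / 2 = 21
pi = 21 + 2 = 23

23


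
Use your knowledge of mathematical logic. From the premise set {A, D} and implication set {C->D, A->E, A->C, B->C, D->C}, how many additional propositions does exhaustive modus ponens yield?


Initial facts: {A, D}
Apply modus ponens to closure:
  A and A->E  =>  E
  A and A->C  =>  C
Final known: {A, C, D, E}
New propositions: {C, E}
Count = 2

2


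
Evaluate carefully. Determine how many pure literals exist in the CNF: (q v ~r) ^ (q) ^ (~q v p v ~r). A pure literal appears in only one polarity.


Check each variable for pure literal status:
p: pure positive
q: mixed (not pure)
r: pure negative
Pure literal count = 2

2


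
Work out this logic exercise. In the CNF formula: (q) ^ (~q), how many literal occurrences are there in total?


Counting literals in each clause:
Clause 1: 1 literal(s)
Clause 2: 1 literal(s)
Total = 2

2


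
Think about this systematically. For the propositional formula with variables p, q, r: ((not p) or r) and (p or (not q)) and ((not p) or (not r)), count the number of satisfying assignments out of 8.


Evaluate all 8 assignments for p, q, r:
p=0, q=0, r=0: 1
p=0, q=0, r=1: 1
p=0, q=1, r=0: 0
p=0, q=1, r=1: 0
p=1, q=0, r=0: 0
p=1, q=0, r=1: 0
p=1, q=1, r=0: 0
p=1, q=1, r=1: 0
Satisfying count = 2

2


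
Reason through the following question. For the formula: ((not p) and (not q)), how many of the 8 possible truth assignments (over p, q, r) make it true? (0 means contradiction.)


Check all 8 assignments:
p=0, q=0, r=0: 1
p=0, q=0, r=1: 1
p=0, q=1, r=0: 0
p=0, q=1, r=1: 0
p=1, q=0, r=0: 0
p=1, q=0, r=1: 0
p=1, q=1, r=0: 0
p=1, q=1, r=1: 0
Count of True = 2

2


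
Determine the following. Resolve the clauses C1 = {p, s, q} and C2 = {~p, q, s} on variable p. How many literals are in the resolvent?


Remove p from C1 and ~p from C2.
C1 remainder: {s, q}
C2 remainder: {q, s}
Union (resolvent): {q, s}
Resolvent has 2 literal(s).

2


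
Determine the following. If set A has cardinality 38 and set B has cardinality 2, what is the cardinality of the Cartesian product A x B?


The Cartesian product A x B contains all ordered pairs (a, b).
|A x B| = |A| * |B| = 38 * 2 = 76

76


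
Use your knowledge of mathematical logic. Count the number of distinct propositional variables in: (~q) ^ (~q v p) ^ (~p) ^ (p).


Identify each variable that appears in the formula.
Variables found: p, q
Count = 2

2


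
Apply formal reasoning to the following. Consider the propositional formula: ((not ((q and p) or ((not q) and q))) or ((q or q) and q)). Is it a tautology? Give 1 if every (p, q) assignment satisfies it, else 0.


Check all 4 assignments:
p=0, q=0: 1
p=0, q=1: 1
p=1, q=0: 1
p=1, q=1: 1
Satisfying count = 4/4.
Tautology iff count = 4: yes.

1


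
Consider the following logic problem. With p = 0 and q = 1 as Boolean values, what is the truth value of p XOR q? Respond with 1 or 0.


p = 0, q = 1
Operation: p XOR q
Evaluate: 0 XOR 1 = 1

1


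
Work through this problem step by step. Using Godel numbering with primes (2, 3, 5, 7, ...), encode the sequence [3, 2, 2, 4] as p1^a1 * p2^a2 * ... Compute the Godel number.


Encode each element as an exponent of the corresponding prime:
  2^3 = 8
  3^2 = 9
  5^2 = 25
  7^4 = 2401
Product = 8 * 9 * 25 * 2401 = 4321800

4321800


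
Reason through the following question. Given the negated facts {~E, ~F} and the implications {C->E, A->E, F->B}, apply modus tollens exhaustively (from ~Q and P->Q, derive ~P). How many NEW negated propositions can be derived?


Initial negated facts: {~E, ~F}
Apply modus tollens to closure:
  ~E and C->E  =>  ~C
  ~E and A->E  =>  ~A
Final negated: {~A, ~C, ~E, ~F}
New negations: {~A, ~C}
Count = 2

2


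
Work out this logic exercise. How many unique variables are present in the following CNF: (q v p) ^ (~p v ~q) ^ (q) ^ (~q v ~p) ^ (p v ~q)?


Identify each variable that appears in the formula.
Variables found: p, q
Count = 2

2


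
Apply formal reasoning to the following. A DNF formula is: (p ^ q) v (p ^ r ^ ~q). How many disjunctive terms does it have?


A DNF formula is a disjunction of terms (conjunctions).
Terms are separated by v.
Counting the disjuncts: 2 terms.

2


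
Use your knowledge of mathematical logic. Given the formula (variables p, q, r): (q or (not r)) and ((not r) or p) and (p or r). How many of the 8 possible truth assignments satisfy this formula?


Evaluate all 8 assignments for p, q, r:
p=0, q=0, r=0: 0
p=0, q=0, r=1: 0
p=0, q=1, r=0: 0
p=0, q=1, r=1: 0
p=1, q=0, r=0: 1
p=1, q=0, r=1: 0
p=1, q=1, r=0: 1
p=1, q=1, r=1: 1
Satisfying count = 3

3


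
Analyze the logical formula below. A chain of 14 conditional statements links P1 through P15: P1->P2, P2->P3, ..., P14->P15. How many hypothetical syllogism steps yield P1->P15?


With 14 implications in a chain connecting 15 propositions:
P1->P2, P2->P3, ..., P14->P15
Steps needed = (number of implications) - 1 = 14 - 1 = 13

13


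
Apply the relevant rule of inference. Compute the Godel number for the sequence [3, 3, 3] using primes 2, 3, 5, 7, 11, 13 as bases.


Encode each element as an exponent of the corresponding prime:
  2^3 = 8
  3^3 = 27
  5^3 = 125
Product = 8 * 27 * 125 = 27000

27000


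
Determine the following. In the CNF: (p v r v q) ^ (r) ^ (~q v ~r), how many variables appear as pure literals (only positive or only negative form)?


Check each variable for pure literal status:
p: pure positive
q: mixed (not pure)
r: mixed (not pure)
Pure literal count = 1

1


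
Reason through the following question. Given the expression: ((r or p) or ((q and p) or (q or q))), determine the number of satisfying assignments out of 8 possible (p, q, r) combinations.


Check all 8 assignments:
p=0, q=0, r=0: 0
p=0, q=0, r=1: 1
p=0, q=1, r=0: 1
p=0, q=1, r=1: 1
p=1, q=0, r=0: 1
p=1, q=0, r=1: 1
p=1, q=1, r=0: 1
p=1, q=1, r=1: 1
Count of True = 7

7


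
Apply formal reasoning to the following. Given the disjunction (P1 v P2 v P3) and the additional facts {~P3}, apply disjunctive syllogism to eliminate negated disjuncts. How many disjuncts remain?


Original disjuncts (3): P1, P2, P3
Negated (eliminate): ~P3
Remaining disjuncts: P1, P2
Count = 3 - 1 = 2

2


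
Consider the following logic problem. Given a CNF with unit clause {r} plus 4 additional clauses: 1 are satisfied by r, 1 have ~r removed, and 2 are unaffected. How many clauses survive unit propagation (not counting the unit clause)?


Satisfied (removed): 1
Shortened (remain): 1
Unchanged (remain): 2
Remaining = 1 + 2 = 3

3


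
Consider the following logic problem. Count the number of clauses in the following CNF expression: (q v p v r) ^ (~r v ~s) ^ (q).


A CNF formula is a conjunction of clauses.
Clauses are separated by ^.
Counting the conjuncts: 3 clauses.

3


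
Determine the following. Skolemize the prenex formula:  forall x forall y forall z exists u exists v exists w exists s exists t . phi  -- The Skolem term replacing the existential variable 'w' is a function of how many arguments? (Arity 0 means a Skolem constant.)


Quantifier prefix: forall x forall y forall z exists u exists v exists w exists s exists t
'w' is existentially quantified at position 6.
Universal variables preceding it: x, y, z
Skolem function arity = 3

3


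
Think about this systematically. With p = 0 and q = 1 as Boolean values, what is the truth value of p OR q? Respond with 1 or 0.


p = 0, q = 1
Operation: p OR q
Evaluate: 0 OR 1 = 1

1


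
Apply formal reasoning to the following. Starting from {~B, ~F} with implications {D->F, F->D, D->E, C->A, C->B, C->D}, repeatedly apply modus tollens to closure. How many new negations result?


Initial negated facts: {~B, ~F}
Apply modus tollens to closure:
  ~F and D->F  =>  ~D
  ~B and C->B  =>  ~C
Final negated: {~B, ~C, ~D, ~F}
New negations: {~C, ~D}
Count = 2

2


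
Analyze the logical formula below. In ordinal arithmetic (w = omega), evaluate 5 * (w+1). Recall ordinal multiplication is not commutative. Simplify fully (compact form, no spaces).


Compute 5 * (w+1).
Ordinal * is associative and left-distributive over +, but NOT commutative; for finite n>1, n*w = w but w*n stays w*n.
By left-distributivity: 5 * (w+1) = 5*w + 5*1 = w + 5 = w+5.
Result = w+5

w+5


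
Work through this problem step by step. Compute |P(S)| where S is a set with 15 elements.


The power set of a set with n elements has 2^n elements.
|P(S)| = 2^15 = 32768

32768


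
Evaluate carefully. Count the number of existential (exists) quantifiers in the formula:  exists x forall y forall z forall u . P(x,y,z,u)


Quantifier prefix: exists x forall y forall z forall u
Mark each quantifier type:
  E U U U
Universal count = 3, Existential count = 1
Asked for existential (exists) quantifiers: 1

1


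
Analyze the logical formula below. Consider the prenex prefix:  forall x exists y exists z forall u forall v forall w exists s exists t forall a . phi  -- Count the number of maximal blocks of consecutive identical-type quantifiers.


Quantifier-type sequence: A E E A A A E E A  (A=forall, E=exists)
Group into maximal same-type runs:
  Ax1 | Ex2 | Ax3 | Ex2 | Ax1
Number of blocks = 5

5


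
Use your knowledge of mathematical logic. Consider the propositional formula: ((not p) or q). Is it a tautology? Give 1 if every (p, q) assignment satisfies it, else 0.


Check all 4 assignments:
p=0, q=0: 1
p=0, q=1: 1
p=1, q=0: 0
p=1, q=1: 1
Satisfying count = 3/4.
Tautology iff count = 4: no.

0


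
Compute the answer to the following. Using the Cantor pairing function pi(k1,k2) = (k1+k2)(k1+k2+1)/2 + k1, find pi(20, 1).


k1 + k2 = 21
(k1+k2)(k1+k2+1)/2 = 21 * 22 / 2 = 231
pi = 231 + 20 = 251

251


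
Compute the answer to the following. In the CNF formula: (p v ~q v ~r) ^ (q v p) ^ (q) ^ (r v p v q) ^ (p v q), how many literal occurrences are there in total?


Counting literals in each clause:
Clause 1: 3 literal(s)
Clause 2: 2 literal(s)
Clause 3: 1 literal(s)
Clause 4: 3 literal(s)
Clause 5: 2 literal(s)
Total = 11

11


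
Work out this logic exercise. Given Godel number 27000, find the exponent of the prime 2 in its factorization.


Factorize 27000 by dividing by 2 repeatedly.
Division steps: 2 divides 27000 exactly 3 time(s).
Exponent of 2 = 3

3


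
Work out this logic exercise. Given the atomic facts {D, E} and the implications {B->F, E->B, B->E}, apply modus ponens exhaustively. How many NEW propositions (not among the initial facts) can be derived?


Initial facts: {D, E}
Apply modus ponens to closure:
  E and E->B  =>  B
  B and B->F  =>  F
Final known: {B, D, E, F}
New propositions: {B, F}
Count = 2

2


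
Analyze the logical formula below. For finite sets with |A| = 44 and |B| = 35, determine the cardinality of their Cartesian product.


The Cartesian product A x B contains all ordered pairs (a, b).
|A x B| = |A| * |B| = 44 * 35 = 1540

1540


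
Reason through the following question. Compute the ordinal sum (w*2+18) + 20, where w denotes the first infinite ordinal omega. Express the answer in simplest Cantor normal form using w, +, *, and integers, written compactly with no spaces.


Compute (w*2+18) + 20.
Ordinal + is associative but NOT commutative; for finite n>0, n + w = w but w + n stays w+n.
By associativity: (w*2+18) + 20 = w*2 + (18+20) = w*2+38.
Result = w*2+38

w*2+38


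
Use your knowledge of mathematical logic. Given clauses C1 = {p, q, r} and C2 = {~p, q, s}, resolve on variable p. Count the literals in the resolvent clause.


Remove p from C1 and ~p from C2.
C1 remainder: {q, r}
C2 remainder: {q, s}
Union (resolvent): {q, r, s}
Resolvent has 3 literal(s).

3


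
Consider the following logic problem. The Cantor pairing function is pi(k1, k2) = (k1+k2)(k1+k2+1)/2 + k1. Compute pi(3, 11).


k1 + k2 = 14
(k1+k2)(k1+k2+1)/2 = 14 * 15 / 2 = 105
pi = 105 + 3 = 108

108


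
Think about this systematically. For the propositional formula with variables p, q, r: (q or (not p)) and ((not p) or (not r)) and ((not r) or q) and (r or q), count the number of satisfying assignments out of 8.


Evaluate all 8 assignments for p, q, r:
p=0, q=0, r=0: 0
p=0, q=0, r=1: 0
p=0, q=1, r=0: 1
p=0, q=1, r=1: 1
p=1, q=0, r=0: 0
p=1, q=0, r=1: 0
p=1, q=1, r=0: 1
p=1, q=1, r=1: 0
Satisfying count = 3

3


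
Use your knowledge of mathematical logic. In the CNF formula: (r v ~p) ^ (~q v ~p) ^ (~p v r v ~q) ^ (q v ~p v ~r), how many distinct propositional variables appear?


Identify each variable that appears in the formula.
Variables found: p, q, r
Count = 3

3


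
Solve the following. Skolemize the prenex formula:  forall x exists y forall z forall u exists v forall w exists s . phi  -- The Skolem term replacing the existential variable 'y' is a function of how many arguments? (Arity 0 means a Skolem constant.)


Quantifier prefix: forall x exists y forall z forall u exists v forall w exists s
'y' is existentially quantified at position 2.
Universal variables preceding it: x
Skolem function arity = 1

1


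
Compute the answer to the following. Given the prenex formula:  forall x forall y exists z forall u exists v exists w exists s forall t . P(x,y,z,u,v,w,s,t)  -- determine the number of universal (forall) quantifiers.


Quantifier prefix: forall x forall y exists z forall u exists v exists w exists s forall t
Mark each quantifier type:
  U U E U E E E U
Universal count = 4, Existential count = 4
Asked for universal (forall) quantifiers: 4

4


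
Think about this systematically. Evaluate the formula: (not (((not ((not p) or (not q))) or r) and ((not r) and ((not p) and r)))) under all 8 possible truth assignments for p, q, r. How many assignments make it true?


Check all 8 assignments:
p=0, q=0, r=0: 1
p=0, q=0, r=1: 1
p=0, q=1, r=0: 1
p=0, q=1, r=1: 1
p=1, q=0, r=0: 1
p=1, q=0, r=1: 1
p=1, q=1, r=0: 1
p=1, q=1, r=1: 1
Count of True = 8

8


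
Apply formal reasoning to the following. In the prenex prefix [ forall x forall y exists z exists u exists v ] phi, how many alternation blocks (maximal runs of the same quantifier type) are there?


Quantifier-type sequence: A A E E E  (A=forall, E=exists)
Group into maximal same-type runs:
  Ax2 | Ex3
Number of blocks = 2

2


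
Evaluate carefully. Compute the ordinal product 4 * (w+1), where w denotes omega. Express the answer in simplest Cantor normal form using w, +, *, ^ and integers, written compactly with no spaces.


Compute 4 * (w+1).
Ordinal * is associative and left-distributive over +, but NOT commutative; for finite n>1, n*w = w but w*n stays w*n.
By left-distributivity: 4 * (w+1) = 4*w + 4*1 = w + 4 = w+4.
Result = w+4

w+4


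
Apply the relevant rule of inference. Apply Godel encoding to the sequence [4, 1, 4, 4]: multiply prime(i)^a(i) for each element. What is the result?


Encode each element as an exponent of the corresponding prime:
  2^4 = 16
  3^1 = 3
  5^4 = 625
  7^4 = 2401
Product = 16 * 3 * 625 * 2401 = 72030000

72030000


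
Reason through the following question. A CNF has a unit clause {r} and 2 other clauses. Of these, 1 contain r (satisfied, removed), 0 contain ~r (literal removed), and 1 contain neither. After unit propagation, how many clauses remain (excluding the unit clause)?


Satisfied (removed): 1
Shortened (remain): 0
Unchanged (remain): 1
Remaining = 0 + 1 = 1

1


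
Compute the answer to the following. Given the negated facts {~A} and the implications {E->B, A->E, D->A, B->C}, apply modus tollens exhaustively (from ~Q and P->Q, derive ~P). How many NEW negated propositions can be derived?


Initial negated facts: {~A}
Apply modus tollens to closure:
  ~A and D->A  =>  ~D
Final negated: {~A, ~D}
New negations: {~D}
Count = 1

1


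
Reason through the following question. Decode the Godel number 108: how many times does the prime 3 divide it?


Factorize 108 by dividing by 3 repeatedly.
Division steps: 3 divides 108 exactly 3 time(s).
Exponent of 3 = 3

3


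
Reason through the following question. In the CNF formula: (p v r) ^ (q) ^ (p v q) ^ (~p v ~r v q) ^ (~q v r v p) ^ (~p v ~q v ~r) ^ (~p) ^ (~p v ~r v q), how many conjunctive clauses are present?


A CNF formula is a conjunction of clauses.
Clauses are separated by ^.
Counting the conjuncts: 8 clauses.

8


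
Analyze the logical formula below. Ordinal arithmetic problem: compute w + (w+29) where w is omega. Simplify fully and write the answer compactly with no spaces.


Compute w + (w+29).
Ordinal + is associative but NOT commutative; for finite n>0, n + w = w but w + n stays w+n.
w + (w+29) = (w+w) + 29 = w*2+29.
Result = w*2+29

w*2+29


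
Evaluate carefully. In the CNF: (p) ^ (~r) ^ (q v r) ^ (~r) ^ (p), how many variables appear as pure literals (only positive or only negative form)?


Check each variable for pure literal status:
p: pure positive
q: pure positive
r: mixed (not pure)
Pure literal count = 2

2


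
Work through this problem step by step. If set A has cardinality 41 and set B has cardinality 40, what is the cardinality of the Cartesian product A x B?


The Cartesian product A x B contains all ordered pairs (a, b).
|A x B| = |A| * |B| = 41 * 40 = 1640

1640


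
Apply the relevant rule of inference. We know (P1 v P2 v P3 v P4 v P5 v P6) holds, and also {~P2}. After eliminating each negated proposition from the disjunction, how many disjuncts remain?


Original disjuncts (6): P1, P2, P3, P4, P5, P6
Negated (eliminate): ~P2
Remaining disjuncts: P1, P3, P4, P5, P6
Count = 6 - 1 = 5

5


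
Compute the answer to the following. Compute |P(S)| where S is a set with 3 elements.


The power set of a set with n elements has 2^n elements.
|P(S)| = 2^3 = 8

8


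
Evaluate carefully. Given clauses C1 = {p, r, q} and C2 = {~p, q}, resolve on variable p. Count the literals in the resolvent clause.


Remove p from C1 and ~p from C2.
C1 remainder: {r, q}
C2 remainder: {q}
Union (resolvent): {q, r}
Resolvent has 2 literal(s).

2


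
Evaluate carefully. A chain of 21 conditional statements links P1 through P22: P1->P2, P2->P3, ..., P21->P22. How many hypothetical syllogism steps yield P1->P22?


With 21 implications in a chain connecting 22 propositions:
P1->P2, P2->P3, ..., P21->P22
Steps needed = (number of implications) - 1 = 21 - 1 = 20

20


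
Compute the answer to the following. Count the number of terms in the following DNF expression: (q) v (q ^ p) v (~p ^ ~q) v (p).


A DNF formula is a disjunction of terms (conjunctions).
Terms are separated by v.
Counting the disjuncts: 4 terms.

4


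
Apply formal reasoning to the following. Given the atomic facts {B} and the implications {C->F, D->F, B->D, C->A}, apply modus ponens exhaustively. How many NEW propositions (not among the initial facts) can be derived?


Initial facts: {B}
Apply modus ponens to closure:
  B and B->D  =>  D
  D and D->F  =>  F
Final known: {B, D, F}
New propositions: {D, F}
Count = 2

2


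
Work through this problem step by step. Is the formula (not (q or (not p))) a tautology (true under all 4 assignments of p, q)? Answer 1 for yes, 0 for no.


Check all 4 assignments:
p=0, q=0: 0
p=0, q=1: 0
p=1, q=0: 1
p=1, q=1: 0
Satisfying count = 1/4.
Tautology iff count = 4: no.

0


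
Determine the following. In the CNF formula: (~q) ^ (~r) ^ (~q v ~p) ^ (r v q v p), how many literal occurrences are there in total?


Counting literals in each clause:
Clause 1: 1 literal(s)
Clause 2: 1 literal(s)
Clause 3: 2 literal(s)
Clause 4: 3 literal(s)
Total = 7

7


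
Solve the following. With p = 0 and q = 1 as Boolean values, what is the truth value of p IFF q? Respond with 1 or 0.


p = 0, q = 1
Operation: p IFF q
Evaluate: 0 IFF 1 = 0

0


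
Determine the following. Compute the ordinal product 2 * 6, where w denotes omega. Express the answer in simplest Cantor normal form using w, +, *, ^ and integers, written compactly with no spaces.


Compute 2 * 6.
Ordinal * is associative and left-distributive over +, but NOT commutative; for finite n>1, n*w = w but w*n stays w*n.
Both finite; ordinal * agrees with natural *: 2 * 6 = 12.
Result = 12

12


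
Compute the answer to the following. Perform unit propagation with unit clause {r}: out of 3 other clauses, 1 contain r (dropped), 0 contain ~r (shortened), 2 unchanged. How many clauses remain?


Satisfied (removed): 1
Shortened (remain): 0
Unchanged (remain): 2
Remaining = 0 + 2 = 2

2


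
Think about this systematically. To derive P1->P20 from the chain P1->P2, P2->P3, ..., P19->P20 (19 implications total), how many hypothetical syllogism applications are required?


With 19 implications in a chain connecting 20 propositions:
P1->P2, P2->P3, ..., P19->P20
Steps needed = (number of implications) - 1 = 19 - 1 = 18

18


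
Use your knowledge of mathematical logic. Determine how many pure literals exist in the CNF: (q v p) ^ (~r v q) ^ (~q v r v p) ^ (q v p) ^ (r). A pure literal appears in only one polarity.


Check each variable for pure literal status:
p: pure positive
q: mixed (not pure)
r: mixed (not pure)
Pure literal count = 1

1


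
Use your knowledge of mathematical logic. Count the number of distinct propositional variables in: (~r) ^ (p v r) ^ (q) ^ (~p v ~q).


Identify each variable that appears in the formula.
Variables found: p, q, r
Count = 3

3


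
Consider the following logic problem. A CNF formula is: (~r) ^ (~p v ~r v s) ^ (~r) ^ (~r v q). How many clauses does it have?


A CNF formula is a conjunction of clauses.
Clauses are separated by ^.
Counting the conjuncts: 4 clauses.

4
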